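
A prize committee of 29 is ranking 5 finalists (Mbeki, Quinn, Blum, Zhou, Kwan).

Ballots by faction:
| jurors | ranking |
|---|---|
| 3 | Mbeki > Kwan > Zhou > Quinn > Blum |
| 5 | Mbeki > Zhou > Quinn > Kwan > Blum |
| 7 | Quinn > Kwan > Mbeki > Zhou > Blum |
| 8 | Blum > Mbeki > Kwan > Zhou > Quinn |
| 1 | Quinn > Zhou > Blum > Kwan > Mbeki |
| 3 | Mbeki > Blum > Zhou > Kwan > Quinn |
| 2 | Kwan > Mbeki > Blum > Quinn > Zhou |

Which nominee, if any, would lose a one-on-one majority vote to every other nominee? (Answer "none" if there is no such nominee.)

Blum

Pairwise majorities:
Mbeki vs Quinn: 3+5+8+3+2 = 21 for Mbeki, 8 for Quinn — Mbeki by 21–8.
Mbeki vs Blum: Mbeki wins 20–9.
Mbeki–Zhou: Mbeki 28–1.
Mbeki vs Kwan: 3+5+8+3 = 19 for Mbeki, 10 for Kwan — Mbeki by 19–10.
Quinn vs Blum: Quinn wins 16–13.
Quinn vs Zhou: 7+1+2 = 10 for Quinn, 19 for Zhou — Zhou by 19–10.
Quinn vs Kwan: 5+7+1 = 13 for Quinn, 16 for Kwan — Kwan by 16–13.
Blum vs Zhou: Blum is ranked higher on 8+3+2 = 13 ballots, Zhou on 16. Zhou wins 16–13.
Blum vs Kwan: 12 to 17, Kwan.
Zhou–Kwan: Kwan 20–9.
Only Blum has no wins; Blum is the Condorcet loser.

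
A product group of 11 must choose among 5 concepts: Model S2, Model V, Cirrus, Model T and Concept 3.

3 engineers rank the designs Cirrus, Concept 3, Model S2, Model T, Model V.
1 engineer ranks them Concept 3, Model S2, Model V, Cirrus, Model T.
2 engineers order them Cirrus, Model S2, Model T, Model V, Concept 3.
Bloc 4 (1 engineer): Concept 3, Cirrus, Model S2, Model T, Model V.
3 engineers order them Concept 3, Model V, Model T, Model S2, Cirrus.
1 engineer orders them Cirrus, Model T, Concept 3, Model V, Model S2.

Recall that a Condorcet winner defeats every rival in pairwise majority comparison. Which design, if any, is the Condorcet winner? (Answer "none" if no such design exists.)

Cirrus

Pairwise majorities:
Model S2–Model V: Model S2 7–4.
Model S2 vs Cirrus: Cirrus, 7–4.
Model S2 vs Model T: Model S2 wins 7–4.
Model S2 vs Concept 3: Concept 3 wins 9–2.
Model V–Cirrus: Cirrus 7–4.
Model V vs Model T: Model T, 7–4.
Model V vs Concept 3: Concept 3 wins 9–2.
Cirrus vs Model T: Cirrus wins 8–3.
Cirrus vs Concept 3: Cirrus, 6–5.
Model T vs Concept 3: Concept 3, 8–3.
Cirrus defeats every rival head-to-head and is the Condorcet winner.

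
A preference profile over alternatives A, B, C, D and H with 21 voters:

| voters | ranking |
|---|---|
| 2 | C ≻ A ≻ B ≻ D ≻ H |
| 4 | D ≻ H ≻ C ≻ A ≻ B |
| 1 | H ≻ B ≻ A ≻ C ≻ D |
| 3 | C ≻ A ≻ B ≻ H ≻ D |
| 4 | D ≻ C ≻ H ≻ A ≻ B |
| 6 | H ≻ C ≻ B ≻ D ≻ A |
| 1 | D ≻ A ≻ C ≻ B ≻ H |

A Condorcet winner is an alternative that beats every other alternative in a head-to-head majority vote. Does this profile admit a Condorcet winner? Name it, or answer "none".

Check each pair by majority over 21 ballots:
A vs B: A wins 14–7.
A–C: C 19–2.
A vs D: D, 15–6.
A vs H: H, 15–6.
B vs C: C wins 20–1.
B–D: B 12–9.
B vs H: H, 15–6.
C–D: C 12–9.
C vs H: H wins 11–10.
D vs H: D wins 11–10.
No alternative is unbeaten: A loses to C; B loses to A; C loses to H; D loses to B; H loses to D. In particular A → B → D → A is a majority cycle — no Condorcet winner exists.

none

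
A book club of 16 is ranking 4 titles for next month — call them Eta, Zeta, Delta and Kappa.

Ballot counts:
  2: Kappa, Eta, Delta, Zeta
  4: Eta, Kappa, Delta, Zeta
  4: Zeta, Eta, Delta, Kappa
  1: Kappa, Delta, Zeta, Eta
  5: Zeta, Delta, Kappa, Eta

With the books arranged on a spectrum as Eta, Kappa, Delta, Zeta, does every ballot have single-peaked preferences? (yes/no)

no

Axis positions: Eta=1, Kappa=2, Delta=3, Zeta=4.
Group 1 (peak Kappa at position 2): ranking walks positions 2-1-3-4, expanding outward from the peak — single-peaked.
Group 2 (peak Eta at position 1): ranking walks positions 1-2-3-4, expanding outward from the peak — single-peaked.
Group 3: ranking walks positions 4-1-3-2; Eta is ranked above Delta even though Delta lies between Eta and the peak Zeta on the axis — preferences dip and rise again. Not single-peaked.
Group 4 (peak Kappa at position 2): ranking walks positions 2-3-4-1, expanding outward from the peak — single-peaked.
Group 5 (peak Zeta at position 4): ranking walks positions 4-3-2-1, expanding outward from the peak — single-peaked.
Group 3 violates single-peakedness, so the profile is not single-peaked on this axis.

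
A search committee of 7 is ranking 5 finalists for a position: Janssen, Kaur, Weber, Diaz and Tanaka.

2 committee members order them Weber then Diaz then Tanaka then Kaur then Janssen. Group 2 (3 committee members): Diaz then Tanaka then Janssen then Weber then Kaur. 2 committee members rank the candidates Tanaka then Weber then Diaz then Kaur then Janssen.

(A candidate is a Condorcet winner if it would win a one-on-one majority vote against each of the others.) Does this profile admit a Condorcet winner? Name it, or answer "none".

Head-to-head results (7 committee members):
Janssen vs Kaur: Kaur wins 4–3.
Janssen vs Weber: Weber wins 4–3.
Janssen vs Diaz: Diaz, 7–0.
Janssen vs Tanaka: Tanaka, 7–0.
Kaur vs Weber: Weber wins 7–0.
Kaur–Diaz: Diaz 7–0.
Kaur vs Tanaka: Tanaka wins 7–0.
Weber vs Diaz: Weber, 4–3.
Weber vs Tanaka: Tanaka, 5–2.
Diaz vs Tanaka: Diaz wins 5–2.
No candidate is unbeaten: Janssen loses to Kaur; Kaur loses to Weber; Weber loses to Tanaka; Diaz loses to Weber; Tanaka loses to Diaz. In particular Weber → Diaz → Tanaka → Weber is a majority cycle — no Condorcet winner exists.

none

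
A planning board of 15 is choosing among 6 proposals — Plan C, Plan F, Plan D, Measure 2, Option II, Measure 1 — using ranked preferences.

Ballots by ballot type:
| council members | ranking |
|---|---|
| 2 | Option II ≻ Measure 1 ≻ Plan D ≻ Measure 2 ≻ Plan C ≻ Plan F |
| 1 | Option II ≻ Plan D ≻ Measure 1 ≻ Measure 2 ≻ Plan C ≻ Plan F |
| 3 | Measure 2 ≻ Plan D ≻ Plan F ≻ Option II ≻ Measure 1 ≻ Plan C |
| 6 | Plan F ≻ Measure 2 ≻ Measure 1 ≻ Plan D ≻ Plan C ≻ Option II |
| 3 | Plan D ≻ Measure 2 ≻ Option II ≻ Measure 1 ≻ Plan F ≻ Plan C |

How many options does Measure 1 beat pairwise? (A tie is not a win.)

Measure 1 against each rival (15 council members):
Measure 1 vs Plan C: Measure 1 preferred on 2+1+3+6+3 = 15 ballots; Measure 1 wins 15–0.
Measure 1–Plan F: Plan F 9–6.
Measure 1–Plan D: Measure 1 8–7.
Measure 1 vs Measure 2: Measure 2 wins 12–3.
Measure 1 vs Option II: 6 for Measure 1, 9 for Option II — Option II by 9–6.
Measure 1 beats Plan C, Plan D; loses to Plan F, Measure 2, Option II — 2 pairwise wins.

2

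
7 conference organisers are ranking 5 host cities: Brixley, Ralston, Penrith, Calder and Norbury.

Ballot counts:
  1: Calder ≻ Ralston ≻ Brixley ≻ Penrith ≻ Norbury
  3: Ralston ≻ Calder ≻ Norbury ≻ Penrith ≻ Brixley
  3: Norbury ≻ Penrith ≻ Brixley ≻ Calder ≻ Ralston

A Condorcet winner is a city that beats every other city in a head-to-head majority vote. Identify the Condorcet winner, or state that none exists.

Calder

Pairwise majorities:
Brixley vs Ralston: Brixley preferred on 3 ballots; Ralston wins 4–3.
Brixley vs Penrith: 1 for Brixley, 6 for Penrith — Penrith by 6–1.
Brixley vs Calder: 3 for Brixley, 4 for Calder — Calder by 4–3.
Brixley vs Norbury: Norbury wins 6–1.
Ralston vs Penrith: 1+3 = 4 for Ralston, 3 for Penrith — Ralston by 4–3.
Ralston–Calder: Calder 4–3.
Ralston vs Norbury: Ralston wins 4–3.
Penrith vs Calder: Penrith is ranked higher on 3 ballots, Calder on 4. Calder wins 4–3.
Penrith vs Norbury: 1 to 6, Norbury.
Calder–Norbury: Calder 4–3.
Calder wins every pairwise contest, so Calder is the Condorcet winner.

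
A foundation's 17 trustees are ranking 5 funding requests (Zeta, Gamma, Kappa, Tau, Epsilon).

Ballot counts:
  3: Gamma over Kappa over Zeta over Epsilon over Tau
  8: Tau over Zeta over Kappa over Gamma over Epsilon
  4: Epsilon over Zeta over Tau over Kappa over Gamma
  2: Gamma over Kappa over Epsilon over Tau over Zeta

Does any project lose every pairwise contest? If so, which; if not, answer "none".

none

Head-to-head results (17 reviewers):
Zeta vs Gamma: Zeta is ranked higher on 8+4 = 12 ballots, Gamma on 5. Zeta wins 12–5.
Zeta vs Kappa: Zeta preferred on 8+4 = 12 ballots; Zeta wins 12–5.
Zeta vs Tau: Zeta preferred on 3+4 = 7 ballots; Tau wins 10–7.
Zeta vs Epsilon: Zeta wins 11–6.
Gamma vs Kappa: Gamma is ranked higher on 3+2 = 5 ballots, Kappa on 12. Kappa wins 12–5.
Gamma vs Tau: Tau wins 12–5.
Gamma vs Epsilon: Gamma, 13–4.
Kappa vs Tau: Kappa preferred on 3+2 = 5 ballots; Tau wins 12–5.
Kappa–Epsilon: Kappa 13–4.
Tau vs Epsilon: Epsilon wins 9–8.
No project is winless: Zeta beats Gamma; Gamma beats Epsilon; Kappa beats Gamma; Tau beats Zeta; Epsilon beats Tau. There is no Condorcet loser.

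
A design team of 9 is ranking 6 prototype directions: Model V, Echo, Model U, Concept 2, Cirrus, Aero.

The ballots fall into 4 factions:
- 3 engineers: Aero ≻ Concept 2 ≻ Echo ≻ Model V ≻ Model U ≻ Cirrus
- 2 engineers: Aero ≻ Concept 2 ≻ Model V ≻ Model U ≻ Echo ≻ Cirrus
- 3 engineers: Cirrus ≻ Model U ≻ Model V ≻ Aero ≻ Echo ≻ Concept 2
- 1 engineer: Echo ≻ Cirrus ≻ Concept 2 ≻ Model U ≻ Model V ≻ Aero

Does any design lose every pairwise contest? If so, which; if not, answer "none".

Head-to-head results (9 engineers):
Model V vs Echo: 2+3 = 5 for Model V, 4 for Echo — Model V by 5–4.
Model V vs Model U: 3+2 = 5 for Model V, 4 for Model U — Model V by 5–4.
Model V vs Concept 2: Model V is ranked higher on 3 ballots, Concept 2 on 6. Concept 2 wins 6–3.
Model V vs Cirrus: 3+2 = 5 for Model V, 4 for Cirrus — Model V by 5–4.
Model V vs Aero: Aero wins 5–4.
Echo–Model U: Model U 5–4.
Echo vs Concept 2: 3+1 = 4 for Echo, 5 for Concept 2 — Concept 2 by 5–4.
Echo–Cirrus: Echo 6–3.
Echo vs Aero: Aero, 8–1.
Model U vs Concept 2: Model U is ranked higher on 3 ballots, Concept 2 on 6. Concept 2 wins 6–3.
Model U–Cirrus: Model U 5–4.
Model U vs Aero: Aero wins 5–4.
Concept 2 vs Cirrus: 3+2 = 5 for Concept 2, 4 for Cirrus — Concept 2 by 5–4.
Concept 2–Aero: Aero 8–1.
Cirrus vs Aero: Aero, 5–4.
Cirrus is beaten in every head-to-head and is the Condorcet loser.

Cirrus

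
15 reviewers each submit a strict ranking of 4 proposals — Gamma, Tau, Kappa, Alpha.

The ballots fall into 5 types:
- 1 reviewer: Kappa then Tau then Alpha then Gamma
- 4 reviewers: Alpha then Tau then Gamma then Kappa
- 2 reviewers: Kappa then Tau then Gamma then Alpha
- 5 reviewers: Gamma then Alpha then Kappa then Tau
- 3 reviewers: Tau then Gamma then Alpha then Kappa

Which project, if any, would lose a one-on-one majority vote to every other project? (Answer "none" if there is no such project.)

Pairwise majorities:
Gamma vs Tau: Gamma preferred on 5 ballots; Tau wins 10–5.
Gamma vs Kappa: Gamma preferred on 4+5+3 = 12 ballots; Gamma wins 12–3.
Gamma vs Alpha: Gamma, 10–5.
Tau vs Kappa: 4+3 = 7 for Tau, 8 for Kappa — Kappa by 8–7.
Tau vs Alpha: Tau is ranked higher on 1+2+3 = 6 ballots, Alpha on 9. Alpha wins 9–6.
Kappa vs Alpha: 3 to 12, Alpha.
Each project has at least one pairwise win (Gamma beats Kappa; Tau beats Gamma; Kappa beats Tau; Alpha beats Tau) — no Condorcet loser.

none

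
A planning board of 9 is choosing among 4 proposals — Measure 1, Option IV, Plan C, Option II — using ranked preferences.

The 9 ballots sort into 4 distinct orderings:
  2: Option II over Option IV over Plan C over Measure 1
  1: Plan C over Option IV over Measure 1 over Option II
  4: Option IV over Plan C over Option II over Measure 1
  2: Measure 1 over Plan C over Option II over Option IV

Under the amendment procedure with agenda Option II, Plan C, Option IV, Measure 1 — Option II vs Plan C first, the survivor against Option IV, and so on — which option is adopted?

Option IV

Round 1: Option II vs Plan C — 2–7, Plan C advances.
Round 2: Plan C vs Option IV — 3–6, Option IV advances.
Round 3: Option IV vs Measure 1 — 7–2, Option IV advances.
Option IV survives the agenda.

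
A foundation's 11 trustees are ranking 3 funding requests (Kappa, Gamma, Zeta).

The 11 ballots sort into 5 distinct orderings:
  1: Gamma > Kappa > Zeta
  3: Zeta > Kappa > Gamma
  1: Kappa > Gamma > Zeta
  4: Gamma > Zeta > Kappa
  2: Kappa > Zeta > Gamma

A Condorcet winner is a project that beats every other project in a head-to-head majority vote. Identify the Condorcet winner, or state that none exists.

none

Head-to-head results (11 reviewers):
Kappa–Gamma: Kappa 6–5.
Kappa vs Zeta: Zeta, 7–4.
Gamma vs Zeta: Gamma wins 6–5.
Every project loses at least once (Kappa loses to Zeta; Gamma loses to Kappa; Zeta loses to Gamma). The majority relation contains the cycle Kappa > Gamma > Zeta > Kappa, so there is no Condorcet winner.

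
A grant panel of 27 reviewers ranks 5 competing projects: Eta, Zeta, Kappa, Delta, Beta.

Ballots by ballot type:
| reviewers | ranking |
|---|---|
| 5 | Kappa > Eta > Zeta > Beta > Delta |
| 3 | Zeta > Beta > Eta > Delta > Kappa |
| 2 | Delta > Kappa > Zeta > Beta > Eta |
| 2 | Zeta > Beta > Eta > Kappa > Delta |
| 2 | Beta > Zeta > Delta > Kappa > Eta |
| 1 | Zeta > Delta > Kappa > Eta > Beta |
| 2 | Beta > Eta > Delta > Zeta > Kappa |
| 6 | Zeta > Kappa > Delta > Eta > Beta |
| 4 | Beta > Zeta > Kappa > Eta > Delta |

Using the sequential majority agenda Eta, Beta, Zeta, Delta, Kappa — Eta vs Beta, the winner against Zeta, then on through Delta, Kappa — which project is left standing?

Round 1: Eta vs Beta — 12–15, Beta advances.
Round 2: Beta vs Zeta — 8–19, Zeta advances.
Round 3: Zeta vs Delta — 23–4, Zeta advances.
Round 4: Zeta vs Kappa — 20–7, Zeta advances.
The agenda winner is Zeta.

Zeta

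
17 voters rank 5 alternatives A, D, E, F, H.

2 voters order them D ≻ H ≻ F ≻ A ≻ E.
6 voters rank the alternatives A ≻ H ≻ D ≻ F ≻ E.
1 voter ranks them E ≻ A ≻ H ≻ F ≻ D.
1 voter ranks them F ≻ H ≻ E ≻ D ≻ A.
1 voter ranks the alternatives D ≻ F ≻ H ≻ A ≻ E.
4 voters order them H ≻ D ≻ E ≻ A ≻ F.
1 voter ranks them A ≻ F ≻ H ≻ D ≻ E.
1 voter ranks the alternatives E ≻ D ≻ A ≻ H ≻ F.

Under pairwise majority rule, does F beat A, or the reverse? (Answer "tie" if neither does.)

A

Ballots ranking F above A: 2 + 1 + 1 = 4.
Ballots ranking A above F: 17 − 4 = 13.
A wins the head-to-head 13–4.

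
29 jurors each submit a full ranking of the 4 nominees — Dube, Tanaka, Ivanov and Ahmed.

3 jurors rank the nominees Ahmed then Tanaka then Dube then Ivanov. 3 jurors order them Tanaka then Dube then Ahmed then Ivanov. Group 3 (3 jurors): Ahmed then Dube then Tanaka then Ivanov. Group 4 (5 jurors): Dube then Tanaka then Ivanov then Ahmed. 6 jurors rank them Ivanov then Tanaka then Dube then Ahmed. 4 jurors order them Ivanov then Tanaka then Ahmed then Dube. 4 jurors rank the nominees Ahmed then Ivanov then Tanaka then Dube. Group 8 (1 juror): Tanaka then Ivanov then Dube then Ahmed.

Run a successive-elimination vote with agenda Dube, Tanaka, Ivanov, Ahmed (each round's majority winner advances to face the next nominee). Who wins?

Round 1: Dube vs Tanaka — 8–21, Tanaka advances.
Round 2: Tanaka vs Ivanov — 15–14, Tanaka advances.
Round 3: Tanaka vs Ahmed — 19–10, Tanaka advances.
The agenda winner is Tanaka.

Tanaka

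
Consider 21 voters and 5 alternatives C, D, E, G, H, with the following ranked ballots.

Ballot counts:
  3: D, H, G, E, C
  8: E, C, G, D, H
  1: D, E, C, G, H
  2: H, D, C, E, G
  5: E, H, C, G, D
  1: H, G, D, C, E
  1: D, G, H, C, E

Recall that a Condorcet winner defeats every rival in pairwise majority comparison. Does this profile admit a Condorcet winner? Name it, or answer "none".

E

Head-to-head results (21 voters):
C vs D: C preferred on 8+5 = 13 ballots; C wins 13–8.
C vs E: 4 to 17, E.
C vs G: 16 to 5, C.
C vs H: 9 to 12, H.
D vs E: D is ranked higher on 3+1+2+1+1 = 8 ballots, E on 13. E wins 13–8.
D vs G: D preferred on 3+1+2+1 = 7 ballots; G wins 14–7.
D vs H: D is ranked higher on 3+8+1+1 = 13 ballots, H on 8. D wins 13–8.
E vs G: 8+1+2+5 = 16 for E, 5 for G — E by 16–5.
E vs H: E preferred on 8+1+5 = 14 ballots; E wins 14–7.
G vs H: 10 to 11, H.
E wins every pairwise contest, so E is the Condorcet winner.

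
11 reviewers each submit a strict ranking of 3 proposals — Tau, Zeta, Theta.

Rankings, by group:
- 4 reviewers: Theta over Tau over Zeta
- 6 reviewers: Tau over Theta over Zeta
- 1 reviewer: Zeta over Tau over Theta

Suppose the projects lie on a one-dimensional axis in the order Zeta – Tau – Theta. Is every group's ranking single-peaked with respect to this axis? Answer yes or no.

Axis positions: Zeta=1, Tau=2, Theta=3.
Group 1 (peak Theta at position 3): ranking walks positions 3-2-1, expanding outward from the peak — single-peaked.
Group 2 (peak Tau at position 2): ranking walks positions 2-3-1, expanding outward from the peak — single-peaked.
Group 3 (peak Zeta at position 1): ranking walks positions 1-2-3, expanding outward from the peak — single-peaked.
Every ranking is single-peaked on this axis.

yes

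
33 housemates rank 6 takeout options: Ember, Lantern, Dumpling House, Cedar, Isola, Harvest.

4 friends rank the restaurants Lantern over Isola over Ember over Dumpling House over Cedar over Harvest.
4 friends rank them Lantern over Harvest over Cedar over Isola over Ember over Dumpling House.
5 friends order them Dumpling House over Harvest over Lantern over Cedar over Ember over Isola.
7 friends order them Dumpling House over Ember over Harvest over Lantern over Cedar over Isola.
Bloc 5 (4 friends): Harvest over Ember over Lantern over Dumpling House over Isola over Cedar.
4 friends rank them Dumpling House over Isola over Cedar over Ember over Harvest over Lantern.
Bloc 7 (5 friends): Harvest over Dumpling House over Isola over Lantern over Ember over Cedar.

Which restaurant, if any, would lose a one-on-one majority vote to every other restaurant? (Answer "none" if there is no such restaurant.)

Head-to-head results (33 friends):
Ember vs Lantern: Lantern, 18–15.
Ember vs Dumpling House: 4+4+4 = 12 for Ember, 21 for Dumpling House — Dumpling House by 21–12.
Ember vs Cedar: Ember preferred on 4+7+4+5 = 20 ballots; Ember wins 20–13.
Ember vs Isola: Isola wins 17–16.
Ember vs Harvest: 15 to 18, Harvest.
Lantern vs Dumpling House: Dumpling House, 21–12.
Lantern vs Cedar: 29 to 4, Lantern.
Lantern vs Isola: Lantern is ranked higher on 4+4+5+7+4 = 24 ballots, Isola on 9. Lantern wins 24–9.
Lantern vs Harvest: Harvest wins 25–8.
Dumpling House vs Cedar: Dumpling House, 29–4.
Dumpling House vs Isola: Dumpling House wins 25–8.
Dumpling House–Harvest: Dumpling House 20–13.
Cedar vs Isola: Cedar preferred on 4+5+7 = 16 ballots; Isola wins 17–16.
Cedar vs Harvest: 8 to 25, Harvest.
Isola vs Harvest: 4+4 = 8 for Isola, 25 for Harvest — Harvest by 25–8.
Only Cedar has no wins; Cedar is the Condorcet loser.

Cedar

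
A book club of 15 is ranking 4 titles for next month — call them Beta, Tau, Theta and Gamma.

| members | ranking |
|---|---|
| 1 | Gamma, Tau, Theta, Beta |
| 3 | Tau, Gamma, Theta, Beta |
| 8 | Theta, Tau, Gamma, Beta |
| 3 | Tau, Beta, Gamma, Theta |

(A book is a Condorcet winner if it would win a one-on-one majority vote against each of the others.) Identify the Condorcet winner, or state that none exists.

Theta

Head-to-head results (15 members):
Beta vs Tau: 0 to 15, Tau.
Beta vs Theta: Beta preferred on 3 ballots; Theta wins 12–3.
Beta vs Gamma: Beta preferred on 3 ballots; Gamma wins 12–3.
Tau vs Theta: Tau preferred on 1+3+3 = 7 ballots; Theta wins 8–7.
Tau vs Gamma: Tau is ranked higher on 3+8+3 = 14 ballots, Gamma on 1. Tau wins 14–1.
Theta vs Gamma: Theta is ranked higher on 8 ballots, Gamma on 7. Theta wins 8–7.
Theta beats each of Beta, Tau, Gamma — Theta is the Condorcet winner.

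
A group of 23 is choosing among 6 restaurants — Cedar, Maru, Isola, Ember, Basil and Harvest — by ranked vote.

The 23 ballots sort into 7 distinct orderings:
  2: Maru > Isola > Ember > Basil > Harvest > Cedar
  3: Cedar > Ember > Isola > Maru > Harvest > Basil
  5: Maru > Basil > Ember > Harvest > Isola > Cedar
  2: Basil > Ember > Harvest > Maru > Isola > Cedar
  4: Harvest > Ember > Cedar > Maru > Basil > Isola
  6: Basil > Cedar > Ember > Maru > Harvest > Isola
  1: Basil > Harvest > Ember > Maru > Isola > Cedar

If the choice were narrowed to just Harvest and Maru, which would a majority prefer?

Maru

Ballots ranking Harvest above Maru: 2 + 4 + 1 = 7.
Ballots ranking Maru above Harvest: 23 − 7 = 16.
Maru wins the head-to-head 16–7.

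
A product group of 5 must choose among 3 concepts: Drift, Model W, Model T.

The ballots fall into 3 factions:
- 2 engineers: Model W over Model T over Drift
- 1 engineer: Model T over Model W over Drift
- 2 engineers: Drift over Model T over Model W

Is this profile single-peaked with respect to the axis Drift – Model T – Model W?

Axis positions: Drift=1, Model T=2, Model W=3.
Faction 1 (peak Model W at position 3): ranking walks positions 3-2-1, expanding outward from the peak — single-peaked.
Faction 2 (peak Model T at position 2): ranking walks positions 2-3-1, expanding outward from the peak — single-peaked.
Faction 3 (peak Drift at position 1): ranking walks positions 1-2-3, expanding outward from the peak — single-peaked.
Every ranking is single-peaked on this axis.

yes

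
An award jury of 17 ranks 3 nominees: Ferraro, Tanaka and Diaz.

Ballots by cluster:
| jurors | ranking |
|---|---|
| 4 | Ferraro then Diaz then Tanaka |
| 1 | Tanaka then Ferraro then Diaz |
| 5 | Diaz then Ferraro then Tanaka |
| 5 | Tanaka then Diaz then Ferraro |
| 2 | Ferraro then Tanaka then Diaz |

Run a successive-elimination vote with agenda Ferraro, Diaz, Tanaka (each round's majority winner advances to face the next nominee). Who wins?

Diaz

Round 1: Ferraro vs Diaz — 7–10, Diaz advances.
Round 2: Diaz vs Tanaka — 9–8, Diaz advances.
The agenda winner is Diaz.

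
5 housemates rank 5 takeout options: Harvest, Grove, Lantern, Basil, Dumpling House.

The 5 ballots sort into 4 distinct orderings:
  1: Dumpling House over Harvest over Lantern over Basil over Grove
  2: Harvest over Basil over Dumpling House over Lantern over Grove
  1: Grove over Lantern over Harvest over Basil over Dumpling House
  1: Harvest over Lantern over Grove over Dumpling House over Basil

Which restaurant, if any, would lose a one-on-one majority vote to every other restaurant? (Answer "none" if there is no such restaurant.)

Grove

Pairwise majorities:
Harvest vs Grove: Harvest wins 4–1.
Harvest vs Lantern: 1+2+1 = 4 for Harvest, 1 for Lantern — Harvest by 4–1.
Harvest–Basil: Harvest 5–0.
Harvest vs Dumpling House: Harvest wins 4–1.
Grove vs Lantern: 1 to 4, Lantern.
Grove vs Basil: Grove is ranked higher on 1+1 = 2 ballots, Basil on 3. Basil wins 3–2.
Grove vs Dumpling House: 2 to 3, Dumpling House.
Lantern vs Basil: Lantern, 3–2.
Lantern vs Dumpling House: Lantern is ranked higher on 1+1 = 2 ballots, Dumpling House on 3. Dumpling House wins 3–2.
Basil vs Dumpling House: Basil preferred on 2+1 = 3 ballots; Basil wins 3–2.
Only Grove has no wins; Grove is the Condorcet loser.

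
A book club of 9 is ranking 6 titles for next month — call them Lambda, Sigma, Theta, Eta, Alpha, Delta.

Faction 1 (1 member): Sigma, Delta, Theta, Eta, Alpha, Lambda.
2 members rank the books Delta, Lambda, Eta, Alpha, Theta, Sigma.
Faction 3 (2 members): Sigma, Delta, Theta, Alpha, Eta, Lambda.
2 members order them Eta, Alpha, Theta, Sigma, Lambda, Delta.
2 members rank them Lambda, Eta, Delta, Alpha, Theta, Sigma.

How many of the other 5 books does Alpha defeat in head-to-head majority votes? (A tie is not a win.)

3

Alpha against each rival (9 members):
Alpha vs Lambda: Alpha, 5–4.
Alpha vs Sigma: Alpha, 6–3.
Alpha vs Theta: Alpha wins 6–3.
Alpha vs Eta: Alpha is ranked higher on 2 ballots, Eta on 7. Eta wins 7–2.
Alpha vs Delta: 2 to 7, Delta.
Alpha beats Lambda, Sigma, Theta; loses to Eta, Delta — 3 pairwise wins.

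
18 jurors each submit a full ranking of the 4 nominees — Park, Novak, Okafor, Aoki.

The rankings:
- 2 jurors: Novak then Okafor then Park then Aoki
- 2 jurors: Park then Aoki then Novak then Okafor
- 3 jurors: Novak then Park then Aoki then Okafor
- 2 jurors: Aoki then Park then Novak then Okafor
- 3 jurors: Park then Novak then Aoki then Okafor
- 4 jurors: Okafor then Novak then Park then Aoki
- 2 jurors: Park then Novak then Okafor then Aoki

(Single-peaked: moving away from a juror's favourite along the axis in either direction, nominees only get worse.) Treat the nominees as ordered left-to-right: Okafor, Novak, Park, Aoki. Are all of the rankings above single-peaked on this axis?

yes

Axis positions: Okafor=1, Novak=2, Park=3, Aoki=4.
Group 1 (peak Novak at position 2): ranking walks positions 2-1-3-4, expanding outward from the peak — single-peaked.
Group 2 (peak Park at position 3): ranking walks positions 3-4-2-1, expanding outward from the peak — single-peaked.
Group 3 (peak Novak at position 2): ranking walks positions 2-3-4-1, expanding outward from the peak — single-peaked.
Group 4 (peak Aoki at position 4): ranking walks positions 4-3-2-1, expanding outward from the peak — single-peaked.
Group 5 (peak Park at position 3): ranking walks positions 3-2-4-1, expanding outward from the peak — single-peaked.
Group 6 (peak Okafor at position 1): ranking walks positions 1-2-3-4, expanding outward from the peak — single-peaked.
Group 7 (peak Park at position 3): ranking walks positions 3-2-1-4, expanding outward from the peak — single-peaked.
Every ranking is single-peaked on this axis.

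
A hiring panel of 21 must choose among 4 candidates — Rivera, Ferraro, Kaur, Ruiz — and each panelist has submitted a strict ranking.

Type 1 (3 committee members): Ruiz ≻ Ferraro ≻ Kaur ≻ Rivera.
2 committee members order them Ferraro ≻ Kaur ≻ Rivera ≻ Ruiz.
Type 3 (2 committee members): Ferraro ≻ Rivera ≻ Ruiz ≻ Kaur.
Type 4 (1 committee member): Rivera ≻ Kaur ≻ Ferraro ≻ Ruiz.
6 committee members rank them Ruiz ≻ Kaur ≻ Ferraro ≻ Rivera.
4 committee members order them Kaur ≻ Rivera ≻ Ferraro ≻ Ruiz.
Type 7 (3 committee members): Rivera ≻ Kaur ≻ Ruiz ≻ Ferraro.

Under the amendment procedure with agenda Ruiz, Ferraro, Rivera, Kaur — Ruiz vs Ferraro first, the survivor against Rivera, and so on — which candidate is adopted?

Kaur

Round 1: Ruiz vs Ferraro — 12–9, Ruiz advances.
Round 2: Ruiz vs Rivera — 9–12, Rivera advances.
Round 3: Rivera vs Kaur — 6–15, Kaur advances.
Kaur survives the agenda.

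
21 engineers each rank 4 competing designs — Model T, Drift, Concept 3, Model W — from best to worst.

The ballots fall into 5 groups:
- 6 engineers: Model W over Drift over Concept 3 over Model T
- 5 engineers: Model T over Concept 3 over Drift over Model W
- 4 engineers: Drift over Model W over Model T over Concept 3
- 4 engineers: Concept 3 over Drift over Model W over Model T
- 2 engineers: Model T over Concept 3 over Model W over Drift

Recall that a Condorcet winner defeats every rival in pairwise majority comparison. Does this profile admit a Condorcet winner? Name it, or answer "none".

none

Pairwise majorities:
Model T vs Drift: 5+2 = 7 for Model T, 14 for Drift — Drift by 14–7.
Model T vs Concept 3: 11 to 10, Model T.
Model T vs Model W: Model T preferred on 5+2 = 7 ballots; Model W wins 14–7.
Drift vs Concept 3: 6+4 = 10 for Drift, 11 for Concept 3 — Concept 3 by 11–10.
Drift vs Model W: Drift preferred on 5+4+4 = 13 ballots; Drift wins 13–8.
Concept 3 vs Model W: Concept 3 preferred on 5+4+2 = 11 ballots; Concept 3 wins 11–10.
No design is unbeaten: Model T loses to Drift; Drift loses to Concept 3; Concept 3 loses to Model T; Model W loses to Drift. In particular Model T > Concept 3 > Drift > Model T is a majority cycle — no Condorcet winner exists.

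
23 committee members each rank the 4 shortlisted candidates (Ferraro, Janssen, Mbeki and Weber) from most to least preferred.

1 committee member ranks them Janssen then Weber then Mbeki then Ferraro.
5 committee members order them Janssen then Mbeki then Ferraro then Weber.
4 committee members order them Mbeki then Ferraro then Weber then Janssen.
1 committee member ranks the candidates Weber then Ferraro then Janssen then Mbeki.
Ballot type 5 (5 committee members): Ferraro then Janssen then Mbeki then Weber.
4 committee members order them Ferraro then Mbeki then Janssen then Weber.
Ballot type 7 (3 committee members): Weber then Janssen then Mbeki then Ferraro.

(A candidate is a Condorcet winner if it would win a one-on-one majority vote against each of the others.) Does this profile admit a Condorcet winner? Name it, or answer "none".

Pairwise majorities:
Ferraro vs Janssen: 4+1+5+4 = 14 for Ferraro, 9 for Janssen — Ferraro by 14–9.
Ferraro vs Mbeki: Ferraro is ranked higher on 1+5+4 = 10 ballots, Mbeki on 13. Mbeki wins 13–10.
Ferraro vs Weber: Ferraro is ranked higher on 5+4+5+4 = 18 ballots, Weber on 5. Ferraro wins 18–5.
Janssen vs Mbeki: 15 to 8, Janssen.
Janssen vs Weber: 1+5+5+4 = 15 for Janssen, 8 for Weber — Janssen by 15–8.
Mbeki vs Weber: 18 to 5, Mbeki.
Every candidate loses at least once (Ferraro loses to Mbeki; Janssen loses to Ferraro; Mbeki loses to Janssen; Weber loses to Ferraro). The majority relation contains the cycle Ferraro → Janssen → Mbeki → Ferraro, so there is no Condorcet winner.

none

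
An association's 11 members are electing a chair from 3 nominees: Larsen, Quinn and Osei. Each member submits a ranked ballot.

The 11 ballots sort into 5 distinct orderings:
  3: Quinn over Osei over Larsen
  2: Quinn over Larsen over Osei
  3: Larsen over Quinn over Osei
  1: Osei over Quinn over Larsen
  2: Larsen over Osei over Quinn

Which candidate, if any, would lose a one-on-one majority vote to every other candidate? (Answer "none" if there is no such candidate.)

Osei

Head-to-head results (11 voters):
Larsen vs Quinn: Quinn wins 6–5.
Larsen–Osei: Larsen 7–4.
Quinn vs Osei: Quinn wins 8–3.
Osei is beaten in every head-to-head and is the Condorcet loser.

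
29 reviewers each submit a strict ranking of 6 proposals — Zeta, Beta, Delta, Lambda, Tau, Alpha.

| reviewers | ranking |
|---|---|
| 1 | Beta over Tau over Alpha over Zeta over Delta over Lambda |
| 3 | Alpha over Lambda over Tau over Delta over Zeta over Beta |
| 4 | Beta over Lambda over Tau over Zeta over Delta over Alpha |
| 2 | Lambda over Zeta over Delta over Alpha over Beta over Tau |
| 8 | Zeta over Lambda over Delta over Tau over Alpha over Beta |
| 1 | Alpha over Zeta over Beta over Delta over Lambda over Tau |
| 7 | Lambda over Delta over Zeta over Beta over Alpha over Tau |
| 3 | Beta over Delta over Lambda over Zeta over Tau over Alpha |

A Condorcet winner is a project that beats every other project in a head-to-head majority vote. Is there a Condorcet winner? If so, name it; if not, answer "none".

Lambda

Head-to-head results (29 reviewers):
Zeta–Beta: Zeta 21–8.
Zeta–Delta: Zeta 16–13.
Zeta vs Lambda: Lambda, 19–10.
Zeta vs Tau: Zeta, 21–8.
Zeta–Alpha: Zeta 24–5.
Beta–Delta: Delta 20–9.
Beta–Lambda: Lambda 20–9.
Beta vs Tau: Beta, 18–11.
Beta–Alpha: Beta 15–14.
Delta vs Lambda: Lambda, 24–5.
Delta vs Tau: Delta, 21–8.
Delta–Alpha: Delta 24–5.
Lambda–Tau: Lambda 28–1.
Lambda–Alpha: Lambda 24–5.
Tau vs Alpha: Tau, 16–13.
Lambda wins every pairwise contest, so Lambda is the Condorcet winner.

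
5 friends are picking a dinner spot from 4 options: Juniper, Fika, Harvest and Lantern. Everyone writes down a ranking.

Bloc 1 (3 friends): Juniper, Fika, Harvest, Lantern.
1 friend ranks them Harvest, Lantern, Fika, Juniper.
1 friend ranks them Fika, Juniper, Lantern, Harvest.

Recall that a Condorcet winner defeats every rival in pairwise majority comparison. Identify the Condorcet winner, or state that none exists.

Juniper

Pairwise majorities:
Juniper–Fika: Juniper 3–2.
Juniper vs Harvest: Juniper wins 4–1.
Juniper–Lantern: Juniper 4–1.
Fika vs Harvest: 3+1 = 4 for Fika, 1 for Harvest — Fika by 4–1.
Fika vs Lantern: 4 to 1, Fika.
Harvest vs Lantern: 3+1 = 4 for Harvest, 1 for Lantern — Harvest by 4–1.
Juniper defeats every rival head-to-head and is the Condorcet winner.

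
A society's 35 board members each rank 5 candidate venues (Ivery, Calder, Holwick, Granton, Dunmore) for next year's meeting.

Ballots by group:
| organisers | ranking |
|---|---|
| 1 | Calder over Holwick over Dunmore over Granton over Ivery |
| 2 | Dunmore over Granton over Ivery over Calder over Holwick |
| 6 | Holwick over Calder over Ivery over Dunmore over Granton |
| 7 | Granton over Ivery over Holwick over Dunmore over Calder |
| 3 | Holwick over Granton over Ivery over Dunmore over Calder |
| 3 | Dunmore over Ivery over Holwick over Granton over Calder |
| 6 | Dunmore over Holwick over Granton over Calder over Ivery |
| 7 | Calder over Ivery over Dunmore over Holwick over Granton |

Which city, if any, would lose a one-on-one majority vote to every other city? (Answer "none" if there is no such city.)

Pairwise majorities:
Ivery vs Calder: Calder, 20–15.
Ivery vs Holwick: 2+7+3+7 = 19 for Ivery, 16 for Holwick — Ivery by 19–16.
Ivery vs Granton: Granton wins 19–16.
Ivery vs Dunmore: Ivery wins 23–12.
Calder vs Holwick: Holwick, 25–10.
Calder vs Granton: Granton wins 21–14.
Calder–Dunmore: Dunmore 21–14.
Holwick vs Granton: Holwick wins 26–9.
Holwick–Dunmore: Dunmore 18–17.
Granton vs Dunmore: Granton is ranked higher on 7+3 = 10 ballots, Dunmore on 25. Dunmore wins 25–10.
Every city wins at least one matchup (Ivery beats Holwick; Calder beats Ivery; Holwick beats Calder; Granton beats Ivery; Dunmore beats Calder), so there is no Condorcet loser.

none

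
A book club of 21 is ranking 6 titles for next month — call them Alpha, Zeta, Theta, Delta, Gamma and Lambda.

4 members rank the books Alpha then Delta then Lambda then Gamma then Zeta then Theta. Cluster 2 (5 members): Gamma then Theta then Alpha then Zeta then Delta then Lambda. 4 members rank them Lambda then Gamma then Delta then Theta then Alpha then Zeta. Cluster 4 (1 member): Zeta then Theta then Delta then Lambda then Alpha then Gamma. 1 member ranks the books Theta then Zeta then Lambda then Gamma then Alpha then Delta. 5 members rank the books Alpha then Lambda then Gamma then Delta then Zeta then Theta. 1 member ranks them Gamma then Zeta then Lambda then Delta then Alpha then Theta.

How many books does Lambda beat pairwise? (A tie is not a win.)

4

Lambda against each rival (21 members):
Lambda vs Alpha: 4+1+1+1 = 7 for Lambda, 14 for Alpha — Alpha by 14–7.
Lambda vs Zeta: Lambda, 13–8.
Lambda vs Theta: Lambda is ranked higher on 4+4+5+1 = 14 ballots, Theta on 7. Lambda wins 14–7.
Lambda vs Delta: Lambda is ranked higher on 4+1+5+1 = 11 ballots, Delta on 10. Lambda wins 11–10.
Lambda–Gamma: Lambda 15–6.
Lambda beats Zeta, Theta, Delta, Gamma; loses to Alpha — 4 pairwise wins.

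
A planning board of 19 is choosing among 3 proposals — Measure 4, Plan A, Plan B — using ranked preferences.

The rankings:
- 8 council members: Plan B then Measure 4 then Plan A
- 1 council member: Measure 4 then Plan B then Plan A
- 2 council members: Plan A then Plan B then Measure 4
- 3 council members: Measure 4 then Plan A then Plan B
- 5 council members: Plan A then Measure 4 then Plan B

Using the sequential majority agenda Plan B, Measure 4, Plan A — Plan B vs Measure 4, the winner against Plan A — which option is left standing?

Plan A

Round 1: Plan B vs Measure 4 — 10–9, Plan B advances.
Round 2: Plan B vs Plan A — 9–10, Plan A advances.
The agenda winner is Plan A.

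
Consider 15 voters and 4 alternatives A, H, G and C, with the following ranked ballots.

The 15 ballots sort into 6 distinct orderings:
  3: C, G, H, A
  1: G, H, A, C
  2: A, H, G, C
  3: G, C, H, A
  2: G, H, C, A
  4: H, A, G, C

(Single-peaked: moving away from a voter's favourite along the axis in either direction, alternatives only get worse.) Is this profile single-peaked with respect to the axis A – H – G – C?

yes

Axis positions: A=1, H=2, G=3, C=4.
Ballot type 1 (peak C at position 4): ranking walks positions 4-3-2-1, expanding outward from the peak — single-peaked.
Ballot type 2 (peak G at position 3): ranking walks positions 3-2-1-4, expanding outward from the peak — single-peaked.
Ballot type 3 (peak A at position 1): ranking walks positions 1-2-3-4, expanding outward from the peak — single-peaked.
Ballot type 4 (peak G at position 3): ranking walks positions 3-4-2-1, expanding outward from the peak — single-peaked.
Ballot type 5 (peak G at position 3): ranking walks positions 3-2-4-1, expanding outward from the peak — single-peaked.
Ballot type 6 (peak H at position 2): ranking walks positions 2-1-3-4, expanding outward from the peak — single-peaked.
Every ranking is single-peaked on this axis.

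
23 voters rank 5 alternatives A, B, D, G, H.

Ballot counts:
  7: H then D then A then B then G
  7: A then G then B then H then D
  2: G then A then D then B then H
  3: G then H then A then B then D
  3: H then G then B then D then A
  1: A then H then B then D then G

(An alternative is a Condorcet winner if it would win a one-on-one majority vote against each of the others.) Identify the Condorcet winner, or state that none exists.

Head-to-head results (23 voters):
A vs B: A, 20–3.
A–D: A 13–10.
A vs G: A, 15–8.
A vs H: H wins 13–10.
B vs D: B wins 14–9.
B–G: G 15–8.
B vs H: H, 14–9.
D vs G: G, 15–8.
D vs H: H, 21–2.
G–H: G 12–11.
Each alternative drops at least one matchup (A loses to H; B loses to A; D loses to A; G loses to A; H loses to G); the cycle A > G > H > A rules out a Condorcet winner.

none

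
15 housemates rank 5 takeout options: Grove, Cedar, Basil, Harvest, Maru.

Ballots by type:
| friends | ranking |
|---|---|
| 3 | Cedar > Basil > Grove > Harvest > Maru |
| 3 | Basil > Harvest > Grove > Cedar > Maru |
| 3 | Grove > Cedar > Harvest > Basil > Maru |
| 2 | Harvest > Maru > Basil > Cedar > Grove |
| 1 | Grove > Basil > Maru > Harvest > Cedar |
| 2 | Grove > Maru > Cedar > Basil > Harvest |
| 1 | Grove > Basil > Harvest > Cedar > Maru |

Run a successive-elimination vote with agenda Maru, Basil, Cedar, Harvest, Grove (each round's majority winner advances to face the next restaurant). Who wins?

Grove

Round 1: Maru vs Basil — 4–11, Basil advances.
Round 2: Basil vs Cedar — 7–8, Cedar advances.
Round 3: Cedar vs Harvest — 8–7, Cedar advances.
Round 4: Cedar vs Grove — 5–10, Grove advances.
The agenda winner is Grove.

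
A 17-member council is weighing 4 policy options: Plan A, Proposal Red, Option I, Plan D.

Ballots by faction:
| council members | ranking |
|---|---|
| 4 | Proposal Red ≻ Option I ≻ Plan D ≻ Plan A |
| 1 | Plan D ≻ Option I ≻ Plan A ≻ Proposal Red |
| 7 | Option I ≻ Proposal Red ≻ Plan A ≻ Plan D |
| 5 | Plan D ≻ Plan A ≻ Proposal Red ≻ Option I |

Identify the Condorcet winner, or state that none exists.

Head-to-head results (17 council members):
Plan A vs Proposal Red: 6 to 11, Proposal Red.
Plan A vs Option I: 5 to 12, Option I.
Plan A vs Plan D: 7 to 10, Plan D.
Proposal Red vs Option I: Proposal Red preferred on 4+5 = 9 ballots; Proposal Red wins 9–8.
Proposal Red vs Plan D: Proposal Red is ranked higher on 4+7 = 11 ballots, Plan D on 6. Proposal Red wins 11–6.
Option I vs Plan D: Option I preferred on 4+7 = 11 ballots; Option I wins 11–6.
Only Proposal Red has no losses; Proposal Red is the Condorcet winner.

Proposal Red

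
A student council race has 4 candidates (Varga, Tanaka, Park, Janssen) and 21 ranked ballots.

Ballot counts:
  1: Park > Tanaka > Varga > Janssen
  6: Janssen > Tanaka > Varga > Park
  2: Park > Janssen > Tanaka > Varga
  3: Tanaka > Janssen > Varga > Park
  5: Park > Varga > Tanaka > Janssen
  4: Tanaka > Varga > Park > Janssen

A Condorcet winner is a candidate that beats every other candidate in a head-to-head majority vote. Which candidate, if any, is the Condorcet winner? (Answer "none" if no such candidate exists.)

Pairwise majorities:
Varga vs Tanaka: Varga is ranked higher on 5 ballots, Tanaka on 16. Tanaka wins 16–5.
Varga vs Park: 13 to 8, Varga.
Varga vs Janssen: Varga preferred on 1+5+4 = 10 ballots; Janssen wins 11–10.
Tanaka vs Park: Tanaka preferred on 6+3+4 = 13 ballots; Tanaka wins 13–8.
Tanaka vs Janssen: 1+3+5+4 = 13 for Tanaka, 8 for Janssen — Tanaka by 13–8.
Park vs Janssen: 12 to 9, Park.
Only Tanaka has no losses; Tanaka is the Condorcet winner.

Tanaka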